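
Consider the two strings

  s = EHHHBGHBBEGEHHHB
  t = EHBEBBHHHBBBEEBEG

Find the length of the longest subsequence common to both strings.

One common subsequence of length 10: E (s #1, t #4), then H (s #2, t #7), then H (s #3, t #8), then H (s #4, t #9), then B (s #5, t #10), then B (s #8, t #11), then B (s #9, t #12), then E (s #10, t #13), then E (s #12, t #14), then B (s #16, t #15). The LCS DP gives dp[16][17] = 10, so this is optimal.

10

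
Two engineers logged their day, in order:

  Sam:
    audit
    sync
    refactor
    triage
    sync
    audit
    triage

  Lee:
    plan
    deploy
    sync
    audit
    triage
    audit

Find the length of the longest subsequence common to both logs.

Pick audit (Sam #1, Lee #4); then triage (Sam #4, Lee #5); then audit (Sam #6, Lee #6); all 3 tasks appear in both, in order. The LCS DP gives dp[7][6] = 3, so this is optimal.

3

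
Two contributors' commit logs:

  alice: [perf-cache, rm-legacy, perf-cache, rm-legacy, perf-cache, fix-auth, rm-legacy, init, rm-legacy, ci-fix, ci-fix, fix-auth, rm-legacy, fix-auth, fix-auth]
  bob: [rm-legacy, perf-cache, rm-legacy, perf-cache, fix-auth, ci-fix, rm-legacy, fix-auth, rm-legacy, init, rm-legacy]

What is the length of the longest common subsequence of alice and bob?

8

Match perf-cache [1,2] → rm-legacy [2,3] → perf-cache [3,4] → rm-legacy [4,7] → fix-auth [6,8] → rm-legacy [7,9] → init [8,10] → rm-legacy [13,11] — 8 commits in the same relative order in both. dp[15][11] = 8 confirms this is the maximum.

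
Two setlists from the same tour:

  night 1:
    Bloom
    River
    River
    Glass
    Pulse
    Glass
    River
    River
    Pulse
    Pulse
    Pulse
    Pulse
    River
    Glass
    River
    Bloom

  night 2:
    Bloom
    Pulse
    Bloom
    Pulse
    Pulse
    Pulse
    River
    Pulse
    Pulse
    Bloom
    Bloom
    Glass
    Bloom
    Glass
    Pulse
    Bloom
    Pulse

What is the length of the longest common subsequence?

8

Pick Bloom [1,3]; then Pulse [5,4]; then Pulse [9,5]; then Pulse [10,6]; then Pulse [11,8]; then Pulse [12,9]; then Glass [14,14]; then Bloom [16,16]; all 8 songs appear in both, in order. The LCS DP gives dp[16][17] = 8, so this is optimal.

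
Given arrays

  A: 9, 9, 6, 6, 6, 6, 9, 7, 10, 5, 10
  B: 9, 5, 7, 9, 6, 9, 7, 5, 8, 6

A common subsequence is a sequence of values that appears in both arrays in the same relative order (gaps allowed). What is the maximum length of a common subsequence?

Let dp[i][j] be the LCS length of the first i values of A and the first j values of B. dp[i][j] = dp[i-1][j-1]+1 when the i-th and j-th values match, else max(dp[i-1][j], dp[i][j-1]).
    ·  9  5  7  9  6  9  7  5  8  6
 ·  0  0  0  0  0  0  0  0  0  0  0
 9  0  1  1  1  1  1  1  1  1  1  1
 9  0  1  1  1  2  2  2  2  2  2  2
 6  0  1  1  1  2  3  3  3  3  3  3
 6  0  1  1  1  2  3  3  3  3  3  4
 6  0  1  1  1  2  3  3  3  3  3  4
 6  0  1  1  1  2  3  3  3  3  3  4
 9  0  1  1  1  2  3  4  4  4  4  4
 7  0  1  1  2  2  3  4  5  5  5  5
10  0  1  1  2  2  3  4  5  5  5  5
 5  0  1  2  2  2  3  4  5  6  6  6
10  0  1  2  2  2  3  4  5  6  6  6
dp[11][10] = 6. One LCS (by backtracking along matches): 9, 9, 6, 9, 7, 5.

6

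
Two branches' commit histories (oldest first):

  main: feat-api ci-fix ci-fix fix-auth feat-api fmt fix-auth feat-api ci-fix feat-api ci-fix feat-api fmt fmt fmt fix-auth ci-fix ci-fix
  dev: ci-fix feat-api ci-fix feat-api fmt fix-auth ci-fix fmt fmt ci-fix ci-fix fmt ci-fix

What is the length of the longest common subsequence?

10

Match feat-api at main[1]=dev[2], ci-fix at main[3]=dev[3], feat-api at main[5]=dev[4], fmt at main[6]=dev[5], fix-auth at main[7]=dev[6], ci-fix at main[11]=dev[7], fmt at main[13]=dev[8], fmt at main[14]=dev[9], fmt at main[15]=dev[12], ci-fix at main[18]=dev[13] — 10 commits in the same relative order in both. Since dp[18][13] = 10, nothing longer is possible.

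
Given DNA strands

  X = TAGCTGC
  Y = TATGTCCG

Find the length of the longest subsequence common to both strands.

5

Taking T [1,1], then A [2,2], then G [3,4], then C [4,7], then G [6,8] gives a common subsequence of length 5. Since dp[7][8] = 5, nothing longer is possible.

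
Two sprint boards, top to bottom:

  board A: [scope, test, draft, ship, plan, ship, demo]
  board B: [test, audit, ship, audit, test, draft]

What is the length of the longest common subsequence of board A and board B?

2

One common subsequence of length 2: test at board A[2]=board B[5] → draft at board A[3]=board B[6]. The LCS DP gives dp[7][6] = 2, so this is optimal.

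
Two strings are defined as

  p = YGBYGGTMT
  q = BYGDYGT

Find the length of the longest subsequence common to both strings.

Let dp[i][j] be the LCS length of the first i characters of p and the first j characters of q. dp[i][j] = dp[i-1][j-1]+1 when the i-th and j-th characters match, else max(dp[i-1][j], dp[i][j-1]).
    ·  B  Y  G  D  Y  G  T
 ·  0  0  0  0  0  0  0  0
 Y  0  0  1  1  1  1  1  1
 G  0  0  1  2  2  2  2  2
 B  0  1  1  2  2  2  2  2
 Y  0  1  2  2  2  3  3  3
 G  0  1  2  3  3  3  4  4
 G  0  1  2  3  3  3  4  4
 T  0  1  2  3  3  3  4  5
 M  0  1  2  3  3  3  4  5
 T  0  1  2  3  3  3  4  5
dp[9][7] = 5. One LCS (by backtracking along matches): YGYGT.

5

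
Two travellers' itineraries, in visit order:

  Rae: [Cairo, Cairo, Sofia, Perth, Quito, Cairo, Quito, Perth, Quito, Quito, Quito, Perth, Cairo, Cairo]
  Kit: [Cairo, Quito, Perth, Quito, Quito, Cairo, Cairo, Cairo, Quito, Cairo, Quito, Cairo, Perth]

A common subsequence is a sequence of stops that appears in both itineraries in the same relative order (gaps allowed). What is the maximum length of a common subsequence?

Match Cairo (Rae #6, Kit #1); then Quito (Rae #7, Kit #2); then Perth (Rae #8, Kit #3); then Quito (Rae #9, Kit #4); then Quito (Rae #10, Kit #5); then Quito (Rae #11, Kit #9); then Cairo (Rae #13, Kit #10); then Cairo (Rae #14, Kit #12) — 8 stops in the same relative order in both. The LCS DP gives dp[14][13] = 8, so this is optimal.

8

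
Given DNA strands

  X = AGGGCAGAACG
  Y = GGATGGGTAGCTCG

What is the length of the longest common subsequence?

8

Taking A at X[1]=Y[3], G at X[2]=Y[5], G at X[3]=Y[6], G at X[4]=Y[7], A at X[6]=Y[9], G at X[7]=Y[10], C at X[10]=Y[13], G at X[11]=Y[14] gives a common subsequence of length 8. Since dp[11][14] = 8, nothing longer is possible.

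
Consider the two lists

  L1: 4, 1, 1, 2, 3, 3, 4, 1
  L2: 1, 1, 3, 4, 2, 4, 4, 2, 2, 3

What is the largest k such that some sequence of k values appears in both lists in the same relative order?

4

Let dp[i][j] be the LCS length of the first i values of L1 and the first j values of L2. dp[i][j] = dp[i-1][j-1]+1 when the i-th and j-th values match, else max(dp[i-1][j], dp[i][j-1]).
    ·  1  1  3  4  2  4  4  2  2  3
 ·  0  0  0  0  0  0  0  0  0  0  0
 4  0  0  0  0  1  1  1  1  1  1  1
 1  0  1  1  1  1  1  1  1  1  1  1
 1  0  1  2  2  2  2  2  2  2  2  2
 2  0  1  2  2  2  3  3  3  3  3  3
 3  0  1  2  3  3  3  3  3  3  3  4
 3  0  1  2  3  3  3  3  3  3  3  4
 4  0  1  2  3  4  4  4  4  4  4  4
 1  0  1  2  3  4  4  4  4  4  4  4
dp[8][10] = 4. One LCS (by backtracking along matches): 1, 1, 2, 3.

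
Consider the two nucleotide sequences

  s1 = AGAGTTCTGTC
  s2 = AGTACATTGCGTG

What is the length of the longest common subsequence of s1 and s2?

Let dp[i][j] be the LCS length of the first i bases of s1 and the first j bases of s2. dp[i][j] = dp[i-1][j-1]+1 when the i-th and j-th bases match, else max(dp[i-1][j], dp[i][j-1]).
    ·  A  G  T  A  C  A  T  T  G  C  G  T  G
 ·  0  0  0  0  0  0  0  0  0  0  0  0  0  0
 A  0  1  1  1  1  1  1  1  1  1  1  1  1  1
 G  0  1  2  2  2  2  2  2  2  2  2  2  2  2
 A  0  1  2  2  3  3  3  3  3  3  3  3  3  3
 G  0  1  2  2  3  3  3  3  3  4  4  4  4  4
 T  0  1  2  3  3  3  3  4  4  4  4  4  5  5
 T  0  1  2  3  3  3  3  4  5  5  5  5  5  5
 C  0  1  2  3  3  4  4  4  5  5  6  6  6  6
 T  0  1  2  3  3  4  4  5  5  5  6  6  7  7
 G  0  1  2  3  3  4  4  5  5  6  6  7  7  8
 T  0  1  2  3  3  4  4  5  6  6  6  7  8  8
 C  0  1  2  3  3  4  4  5  6  6  7  7  8  8
dp[11][13] = 8. One LCS (by backtracking along matches): AGATTCTG.

8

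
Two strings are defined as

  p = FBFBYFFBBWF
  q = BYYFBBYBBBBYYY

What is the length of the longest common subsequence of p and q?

6

One common subsequence of length 6: F [1,4] → B [2,5] → B [4,6] → Y [5,7] → B [8,10] → B [9,11]. dp[11][14] = 6 confirms this is the maximum.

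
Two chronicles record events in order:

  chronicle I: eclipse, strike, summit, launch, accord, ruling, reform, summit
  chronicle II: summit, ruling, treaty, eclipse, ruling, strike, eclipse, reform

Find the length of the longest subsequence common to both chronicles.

3

Taking eclipse (chronicle I #1, chronicle II #4) → strike (chronicle I #2, chronicle II #6) → reform (chronicle I #7, chronicle II #8) gives a common subsequence of length 3. Since dp[8][8] = 3, nothing longer is possible.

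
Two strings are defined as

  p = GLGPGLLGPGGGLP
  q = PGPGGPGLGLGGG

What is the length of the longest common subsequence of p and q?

One common subsequence of length 9: G at p[1]=q[4]; then G at p[3]=q[5]; then P at p[4]=q[6]; then G at p[5]=q[7]; then L at p[6]=q[8]; then L at p[7]=q[10]; then G at p[10]=q[11]; then G at p[11]=q[12]; then G at p[12]=q[13]. The LCS DP gives dp[14][13] = 9, so this is optimal.

9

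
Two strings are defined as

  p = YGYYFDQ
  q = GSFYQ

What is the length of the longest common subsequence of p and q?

Let dp[i][j] be the LCS length of the first i characters of p and the first j characters of q. dp[i][j] = dp[i-1][j-1]+1 when the i-th and j-th characters match, else max(dp[i-1][j], dp[i][j-1]).
    ·  G  S  F  Y  Q
 ·  0  0  0  0  0  0
 Y  0  0  0  0  1  1
 G  0  1  1  1  1  1
 Y  0  1  1  1  2  2
 Y  0  1  1  1  2  2
 F  0  1  1  2  2  2
 D  0  1  1  2  2  2
 Q  0  1  1  2  2  3
dp[7][5] = 3. One LCS (by backtracking along matches): GYQ.

3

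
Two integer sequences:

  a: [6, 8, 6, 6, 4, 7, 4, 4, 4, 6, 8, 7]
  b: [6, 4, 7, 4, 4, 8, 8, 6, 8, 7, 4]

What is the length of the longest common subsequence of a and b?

8

Taking 6 (a #4, b #1), then 4 (a #5, b #2), then 7 (a #6, b #3), then 4 (a #7, b #4), then 4 (a #8, b #5), then 6 (a #10, b #8), then 8 (a #11, b #9), then 7 (a #12, b #10) gives a common subsequence of length 8. Since dp[12][11] = 8, nothing longer is possible.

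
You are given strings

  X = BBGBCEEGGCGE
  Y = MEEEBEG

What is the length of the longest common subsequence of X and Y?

Let dp[i][j] be the LCS length of the first i characters of X and the first j characters of Y. dp[i][j] = dp[i-1][j-1]+1 when the i-th and j-th characters match, else max(dp[i-1][j], dp[i][j-1]).
    ·  M  E  E  E  B  E  G
 ·  0  0  0  0  0  0  0  0
 B  0  0  0  0  0  1  1  1
 B  0  0  0  0  0  1  1  1
 G  0  0  0  0  0  1  1  2
 B  0  0  0  0  0  1  1  2
 C  0  0  0  0  0  1  1  2
 E  0  0  1  1  1  1  2  2
 E  0  0  1  2  2  2  2  2
 G  0  0  1  2  2  2  2  3
 G  0  0  1  2  2  2  2  3
 C  0  0  1  2  2  2  2  3
 G  0  0  1  2  2  2  2  3
 E  0  0  1  2  3  3  3  3
dp[12][7] = 3. One LCS (by backtracking along matches): BEG.

3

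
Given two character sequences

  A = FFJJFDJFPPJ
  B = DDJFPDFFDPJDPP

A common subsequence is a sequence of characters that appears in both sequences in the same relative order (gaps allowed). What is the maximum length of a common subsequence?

7

Match F [1,4] → F [2,7] → F [5,8] → D [6,9] → J [7,11] → P [9,13] → P [10,14] — 7 characters in the same relative order in both, and the DP table's final entry dp[11][14] is also 7, so no common subsequence is longer.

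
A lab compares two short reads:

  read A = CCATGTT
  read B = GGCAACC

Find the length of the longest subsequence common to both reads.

Pick C (read A #1, read B #6); then C (read A #2, read B #7); all 2 bases appear in both, in order. The LCS DP gives dp[7][7] = 2, so this is optimal.

2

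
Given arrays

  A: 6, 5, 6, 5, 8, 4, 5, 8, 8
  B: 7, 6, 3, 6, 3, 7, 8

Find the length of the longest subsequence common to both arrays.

3

Match 6 (A #1, B #2), then 6 (A #3, B #4), then 8 (A #9, B #7) — 3 values in the same relative order in both. Since dp[9][7] = 3, nothing longer is possible.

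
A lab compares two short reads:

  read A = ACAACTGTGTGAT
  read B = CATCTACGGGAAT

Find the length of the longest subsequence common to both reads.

9

Match A at read A[1]=read B[2], C at read A[2]=read B[4], A at read A[4]=read B[6], C at read A[5]=read B[7], G at read A[7]=read B[8], G at read A[9]=read B[9], G at read A[11]=read B[10], A at read A[12]=read B[12], T at read A[13]=read B[13] — 9 bases in the same relative order in both, and the DP table's final entry dp[13][13] is also 9, so no common subsequence is longer.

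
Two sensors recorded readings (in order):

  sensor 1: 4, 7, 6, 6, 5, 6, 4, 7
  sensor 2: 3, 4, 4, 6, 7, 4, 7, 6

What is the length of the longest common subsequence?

4

Let dp[i][j] be the LCS length of the first i values of sensor 1 and the first j values of sensor 2. dp[i][j] = dp[i-1][j-1]+1 when the i-th and j-th values match, else max(dp[i-1][j], dp[i][j-1]).
    ·  3  4  4  6  7  4  7  6
 ·  0  0  0  0  0  0  0  0  0
 4  0  0  1  1  1  1  1  1  1
 7  0  0  1  1  1  2  2  2  2
 6  0  0  1  1  2  2  2  2  3
 6  0  0  1  1  2  2  2  2  3
 5  0  0  1  1  2  2  2  2  3
 6  0  0  1  1  2  2  2  2  3
 4  0  0  1  2  2  2  3  3  3
 7  0  0  1  2  2  3  3  4  4
dp[8][8] = 4. One LCS (by backtracking along matches): 4, 7, 4, 7.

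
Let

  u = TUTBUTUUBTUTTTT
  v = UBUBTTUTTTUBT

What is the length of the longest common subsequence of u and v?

10

Taking U at u[2]=v[1], B at u[4]=v[2], U at u[5]=v[3], T at u[6]=v[5], T at u[10]=v[6], U at u[11]=v[7], T at u[12]=v[8], T at u[13]=v[9], T at u[14]=v[10], T at u[15]=v[13] gives a common subsequence of length 10. The LCS DP gives dp[15][13] = 10, so this is optimal.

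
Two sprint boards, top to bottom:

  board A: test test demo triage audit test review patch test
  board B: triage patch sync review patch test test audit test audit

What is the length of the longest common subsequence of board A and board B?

4

Match test at board A[1]=board B[6], then test at board A[2]=board B[7], then audit at board A[5]=board B[8], then test at board A[6]=board B[9] — 4 tasks in the same relative order in both. dp[9][10] = 4 confirms this is the maximum.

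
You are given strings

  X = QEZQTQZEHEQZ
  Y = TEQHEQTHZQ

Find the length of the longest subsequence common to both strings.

Taking Q at X[1]=Y[3] → E at X[2]=Y[5] → Q at X[4]=Y[6] → T at X[5]=Y[7] → Z at X[7]=Y[9] → Q at X[11]=Y[10] gives a common subsequence of length 6. The LCS DP gives dp[12][10] = 6, so this is optimal.

6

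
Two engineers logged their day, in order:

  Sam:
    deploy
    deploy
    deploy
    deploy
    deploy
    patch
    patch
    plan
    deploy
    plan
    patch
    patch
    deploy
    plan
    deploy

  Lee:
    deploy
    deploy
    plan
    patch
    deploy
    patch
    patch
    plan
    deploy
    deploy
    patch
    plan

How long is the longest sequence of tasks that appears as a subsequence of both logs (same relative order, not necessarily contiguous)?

9

Pick deploy (Sam #1, Lee #1) → deploy (Sam #2, Lee #2) → deploy (Sam #5, Lee #5) → patch (Sam #6, Lee #6) → patch (Sam #7, Lee #7) → plan (Sam #8, Lee #8) → deploy (Sam #9, Lee #10) → patch (Sam #12, Lee #11) → plan (Sam #14, Lee #12); all 9 tasks appear in both, in order. The LCS DP gives dp[15][12] = 9, so this is optimal.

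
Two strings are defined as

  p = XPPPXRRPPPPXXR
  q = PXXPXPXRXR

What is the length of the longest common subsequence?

7

Let dp[i][j] be the LCS length of the first i characters of p and the first j characters of q. dp[i][j] = dp[i-1][j-1]+1 when the i-th and j-th characters match, else max(dp[i-1][j], dp[i][j-1]).
    ·  P  X  X  P  X  P  X  R  X  R
 ·  0  0  0  0  0  0  0  0  0  0  0
 X  0  0  1  1  1  1  1  1  1  1  1
 P  0  1  1  1  2  2  2  2  2  2  2
 P  0  1  1  1  2  2  3  3  3  3  3
 P  0  1  1  1  2  2  3  3  3  3  3
 X  0  1  2  2  2  3  3  4  4  4  4
 R  0  1  2  2  2  3  3  4  5  5  5
 R  0  1  2  2  2  3  3  4  5  5  6
 P  0  1  2  2  3  3  4  4  5  5  6
 P  0  1  2  2  3  3  4  4  5  5  6
 P  0  1  2  2  3  3  4  4  5  5  6
 P  0  1  2  2  3  3  4  4  5  5  6
 X  0  1  2  3  3  4  4  5  5  6  6
 X  0  1  2  3  3  4  4  5  5  6  6
 R  0  1  2  3  3  4  4  5  6  6  7
dp[14][10] = 7. One LCS (by backtracking along matches): XPPXRXR.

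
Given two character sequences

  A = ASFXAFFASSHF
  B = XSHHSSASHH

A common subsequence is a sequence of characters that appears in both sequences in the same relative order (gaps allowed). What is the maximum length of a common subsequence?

4

Taking S [2,6], then A [8,7], then S [9,8], then H [11,10] gives a common subsequence of length 4. Since dp[12][10] = 4, nothing longer is possible.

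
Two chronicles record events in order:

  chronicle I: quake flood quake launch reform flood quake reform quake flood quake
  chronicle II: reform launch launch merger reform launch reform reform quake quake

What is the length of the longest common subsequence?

Taking launch [4,6], reform [5,7], reform [8,8], quake [9,9], quake [11,10] gives a common subsequence of length 5, and the DP table's final entry dp[11][10] is also 5, so no common subsequence is longer.

5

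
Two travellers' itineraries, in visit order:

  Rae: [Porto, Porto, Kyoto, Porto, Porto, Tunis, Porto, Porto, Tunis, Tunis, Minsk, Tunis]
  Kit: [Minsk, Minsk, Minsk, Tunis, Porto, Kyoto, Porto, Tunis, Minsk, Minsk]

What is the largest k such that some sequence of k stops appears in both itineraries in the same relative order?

5

Pick Porto [2,5] → Kyoto [3,6] → Porto [5,7] → Tunis [6,8] → Minsk [11,10]; all 5 stops appear in both, in order. Since dp[12][10] = 5, nothing longer is possible.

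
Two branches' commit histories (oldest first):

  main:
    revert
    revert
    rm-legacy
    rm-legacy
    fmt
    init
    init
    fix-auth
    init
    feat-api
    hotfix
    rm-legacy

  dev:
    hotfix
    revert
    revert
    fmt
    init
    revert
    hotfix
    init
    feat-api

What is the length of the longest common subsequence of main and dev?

6

Taking revert [1,2], then revert [2,3], then fmt [5,4], then init [6,5], then init [9,8], then feat-api [10,9] gives a common subsequence of length 6. dp[12][9] = 6 confirms this is the maximum.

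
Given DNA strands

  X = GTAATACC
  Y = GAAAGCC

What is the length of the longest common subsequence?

Taking G [1,1], A [3,2], A [4,3], A [6,4], C [7,6], C [8,7] gives a common subsequence of length 6. The LCS DP gives dp[8][7] = 6, so this is optimal.

6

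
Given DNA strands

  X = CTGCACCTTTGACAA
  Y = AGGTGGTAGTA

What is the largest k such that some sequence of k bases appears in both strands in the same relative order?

Taking T (X #2, Y #4) → G (X #3, Y #6) → A (X #5, Y #8) → T (X #10, Y #10) → A (X #15, Y #11) gives a common subsequence of length 5, and the DP table's final entry dp[15][11] is also 5, so no common subsequence is longer.

5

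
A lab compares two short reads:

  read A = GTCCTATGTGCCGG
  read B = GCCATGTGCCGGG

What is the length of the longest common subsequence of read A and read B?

12

Pick G [1,1], C [3,2], C [4,3], A [6,4], T [7,5], G [8,6], T [9,7], G [10,8], C [11,9], C [12,10], G [13,12], G [14,13]; all 12 bases appear in both, in order. Since dp[14][13] = 12, nothing longer is possible.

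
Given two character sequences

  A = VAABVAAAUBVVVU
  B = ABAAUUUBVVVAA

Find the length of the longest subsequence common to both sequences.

9

Taking A at A[3]=B[1], B at A[4]=B[2], A at A[6]=B[3], A at A[7]=B[4], U at A[9]=B[7], B at A[10]=B[8], V at A[11]=B[9], V at A[12]=B[10], V at A[13]=B[11] gives a common subsequence of length 9. Since dp[14][13] = 9, nothing longer is possible.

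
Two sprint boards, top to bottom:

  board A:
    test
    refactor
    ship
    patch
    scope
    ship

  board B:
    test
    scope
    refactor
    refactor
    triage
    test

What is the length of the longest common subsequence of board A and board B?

Pick test [1,1] → refactor [2,4]; all 2 tasks appear in both, in order, and the DP table's final entry dp[6][6] is also 2, so no common subsequence is longer.

2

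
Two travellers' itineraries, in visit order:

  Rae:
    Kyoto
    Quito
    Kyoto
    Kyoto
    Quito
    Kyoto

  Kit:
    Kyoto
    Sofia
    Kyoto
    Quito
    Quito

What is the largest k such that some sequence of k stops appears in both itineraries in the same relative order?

Match Kyoto (Rae #1, Kit #3) → Quito (Rae #2, Kit #4) → Quito (Rae #5, Kit #5) — 3 stops in the same relative order in both. Since dp[6][5] = 3, nothing longer is possible.

3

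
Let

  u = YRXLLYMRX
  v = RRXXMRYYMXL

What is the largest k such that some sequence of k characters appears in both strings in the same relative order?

Let dp[i][j] be the LCS length of the first i characters of u and the first j characters of v. dp[i][j] = dp[i-1][j-1]+1 when the i-th and j-th characters match, else max(dp[i-1][j], dp[i][j-1]).
    ·  R  R  X  X  M  R  Y  Y  M  X  L
 ·  0  0  0  0  0  0  0  0  0  0  0  0
 Y  0  0  0  0  0  0  0  1  1  1  1  1
 R  0  1  1  1  1  1  1  1  1  1  1  1
 X  0  1  1  2  2  2  2  2  2  2  2  2
 L  0  1  1  2  2  2  2  2  2  2  2  3
 L  0  1  1  2  2  2  2  2  2  2  2  3
 Y  0  1  1  2  2  2  2  3  3  3  3  3
 M  0  1  1  2  2  3  3  3  3  4  4  4
 R  0  1  2  2  2  3  4  4  4  4  4  4
 X  0  1  2  3  3  3  4  4  4  4  5  5
dp[9][11] = 5. One LCS (by backtracking along matches): RXYMX.

5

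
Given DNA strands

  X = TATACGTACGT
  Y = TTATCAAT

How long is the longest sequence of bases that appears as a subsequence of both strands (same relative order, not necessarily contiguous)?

Let dp[i][j] be the LCS length of the first i bases of X and the first j bases of Y. dp[i][j] = dp[i-1][j-1]+1 when the i-th and j-th bases match, else max(dp[i-1][j], dp[i][j-1]).
    ·  T  T  A  T  C  A  A  T
 ·  0  0  0  0  0  0  0  0  0
 T  0  1  1  1  1  1  1  1  1
 A  0  1  1  2  2  2  2  2  2
 T  0  1  2  2  3  3  3  3  3
 A  0  1  2  3  3  3  4  4  4
 C  0  1  2  3  3  4  4  4  4
 G  0  1  2  3  3  4  4  4  4
 T  0  1  2  3  4  4  4  4  5
 A  0  1  2  3  4  4  5  5  5
 C  0  1  2  3  4  5  5  5  5
 G  0  1  2  3  4  5  5  5  5
 T  0  1  2  3  4  5  5  5  6
dp[11][8] = 6. One LCS (by backtracking along matches): TATAAT.

6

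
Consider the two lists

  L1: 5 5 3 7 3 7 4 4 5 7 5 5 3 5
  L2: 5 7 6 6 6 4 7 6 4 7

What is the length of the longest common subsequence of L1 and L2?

5

Let dp[i][j] be the LCS length of the first i values of L1 and the first j values of L2. dp[i][j] = dp[i-1][j-1]+1 when the i-th and j-th values match, else max(dp[i-1][j], dp[i][j-1]).
    ·  5  7  6  6  6  4  7  6  4  7
 ·  0  0  0  0  0  0  0  0  0  0  0
 5  0  1  1  1  1  1  1  1  1  1  1
 5  0  1  1  1  1  1  1  1  1  1  1
 3  0  1  1  1  1  1  1  1  1  1  1
 7  0  1  2  2  2  2  2  2  2  2  2
 3  0  1  2  2  2  2  2  2  2  2  2
 7  0  1  2  2  2  2  2  3  3  3  3
 4  0  1  2  2  2  2  3  3  3  4  4
 4  0  1  2  2  2  2  3  3  3  4  4
 5  0  1  2  2  2  2  3  3  3  4  4
 7  0  1  2  2  2  2  3  4  4  4  5
 5  0  1  2  2  2  2  3  4  4  4  5
 5  0  1  2  2  2  2  3  4  4  4  5
 3  0  1  2  2  2  2  3  4  4  4  5
 5  0  1  2  2  2  2  3  4  4  4  5
dp[14][10] = 5. One LCS (by backtracking along matches): 5, 7, 7, 4, 7.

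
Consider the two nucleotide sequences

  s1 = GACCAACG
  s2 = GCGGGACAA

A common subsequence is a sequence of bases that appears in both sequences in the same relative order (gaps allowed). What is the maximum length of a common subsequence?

5

Let dp[i][j] be the LCS length of the first i bases of s1 and the first j bases of s2. dp[i][j] = dp[i-1][j-1]+1 when the i-th and j-th bases match, else max(dp[i-1][j], dp[i][j-1]).
    ·  G  C  G  G  G  A  C  A  A
 ·  0  0  0  0  0  0  0  0  0  0
 G  0  1  1  1  1  1  1  1  1  1
 A  0  1  1  1  1  1  2  2  2  2
 C  0  1  2  2  2  2  2  3  3  3
 C  0  1  2  2  2  2  2  3  3  3
 A  0  1  2  2  2  2  3  3  4  4
 A  0  1  2  2  2  2  3  3  4  5
 C  0  1  2  2  2  2  3  4  4  5
 G  0  1  2  3  3  3  3  4  4  5
dp[8][9] = 5. One LCS (by backtracking along matches): GACAA.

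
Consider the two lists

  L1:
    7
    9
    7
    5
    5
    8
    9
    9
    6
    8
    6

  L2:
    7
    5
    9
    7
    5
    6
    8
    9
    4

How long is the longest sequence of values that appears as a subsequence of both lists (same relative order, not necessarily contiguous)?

One common subsequence of length 6: 7 [1,1]; then 9 [2,3]; then 7 [3,4]; then 5 [4,5]; then 8 [6,7]; then 9 [7,8], and the DP table's final entry dp[11][9] is also 6, so no common subsequence is longer.

6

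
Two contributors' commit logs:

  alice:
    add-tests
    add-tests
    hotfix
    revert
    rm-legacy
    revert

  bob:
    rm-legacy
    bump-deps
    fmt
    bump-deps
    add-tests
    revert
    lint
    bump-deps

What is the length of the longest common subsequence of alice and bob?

One common subsequence of length 2: add-tests at alice[2]=bob[5], then revert at alice[4]=bob[6]. dp[6][8] = 2 confirms this is the maximum.

2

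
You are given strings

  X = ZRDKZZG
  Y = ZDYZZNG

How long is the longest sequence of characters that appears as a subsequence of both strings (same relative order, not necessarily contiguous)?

Let dp[i][j] be the LCS length of the first i characters of X and the first j characters of Y. dp[i][j] = dp[i-1][j-1]+1 when the i-th and j-th characters match, else max(dp[i-1][j], dp[i][j-1]).
    ·  Z  D  Y  Z  Z  N  G
 ·  0  0  0  0  0  0  0  0
 Z  0  1  1  1  1  1  1  1
 R  0  1  1  1  1  1  1  1
 D  0  1  2  2  2  2  2  2
 K  0  1  2  2  2  2  2  2
 Z  0  1  2  2  3  3  3  3
 Z  0  1  2  2  3  4  4  4
 G  0  1  2  2  3  4  4  5
dp[7][7] = 5. One LCS (by backtracking along matches): ZDZZG.

5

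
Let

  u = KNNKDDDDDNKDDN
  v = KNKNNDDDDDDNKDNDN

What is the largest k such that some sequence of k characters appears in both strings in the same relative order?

13

Taking K (u #1, v #3), N (u #2, v #4), N (u #3, v #5), D (u #5, v #7), D (u #6, v #8), D (u #7, v #9), D (u #8, v #10), D (u #9, v #11), N (u #10, v #12), K (u #11, v #13), D (u #12, v #14), D (u #13, v #16), N (u #14, v #17) gives a common subsequence of length 13. Since dp[14][17] = 13, nothing longer is possible.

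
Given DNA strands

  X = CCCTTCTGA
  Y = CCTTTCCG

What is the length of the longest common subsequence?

6

Let dp[i][j] be the LCS length of the first i bases of X and the first j bases of Y. dp[i][j] = dp[i-1][j-1]+1 when the i-th and j-th bases match, else max(dp[i-1][j], dp[i][j-1]).
    ·  C  C  T  T  T  C  C  G
 ·  0  0  0  0  0  0  0  0  0
 C  0  1  1  1  1  1  1  1  1
 C  0  1  2  2  2  2  2  2  2
 C  0  1  2  2  2  2  3  3  3
 T  0  1  2  3  3  3  3  3  3
 T  0  1  2  3  4  4  4  4  4
 C  0  1  2  3  4  4  5  5  5
 T  0  1  2  3  4  5  5  5  5
 G  0  1  2  3  4  5  5  5  6
 A  0  1  2  3  4  5  5  5  6
dp[9][8] = 6. One LCS (by backtracking along matches): CCTTCG.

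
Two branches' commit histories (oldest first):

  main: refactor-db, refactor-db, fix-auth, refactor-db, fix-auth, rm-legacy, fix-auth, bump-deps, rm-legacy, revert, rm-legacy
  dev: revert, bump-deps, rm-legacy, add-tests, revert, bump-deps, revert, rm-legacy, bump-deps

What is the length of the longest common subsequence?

Match rm-legacy [6,3]; then bump-deps [8,6]; then revert [10,7]; then rm-legacy [11,8] — 4 commits in the same relative order in both. Since dp[11][9] = 4, nothing longer is possible.

4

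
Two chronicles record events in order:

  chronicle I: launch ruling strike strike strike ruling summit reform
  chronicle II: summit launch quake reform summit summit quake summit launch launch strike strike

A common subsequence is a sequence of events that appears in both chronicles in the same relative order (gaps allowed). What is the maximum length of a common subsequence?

3

Taking launch [1,10], then strike [4,11], then strike [5,12] gives a common subsequence of length 3. dp[8][12] = 3 confirms this is the maximum.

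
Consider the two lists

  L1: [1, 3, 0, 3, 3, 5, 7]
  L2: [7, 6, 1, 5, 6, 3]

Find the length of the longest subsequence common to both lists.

2

Taking 1 at L1[1]=L2[3], then 3 at L1[5]=L2[6] gives a common subsequence of length 2, and the DP table's final entry dp[7][6] is also 2, so no common subsequence is longer.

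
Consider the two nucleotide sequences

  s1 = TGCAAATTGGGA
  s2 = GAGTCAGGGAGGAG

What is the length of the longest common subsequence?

Taking T (s1 #1, s2 #4), C (s1 #3, s2 #5), A (s1 #4, s2 #6), A (s1 #6, s2 #10), G (s1 #9, s2 #11), G (s1 #10, s2 #12), G (s1 #11, s2 #14) gives a common subsequence of length 7. Since dp[12][14] = 7, nothing longer is possible.

7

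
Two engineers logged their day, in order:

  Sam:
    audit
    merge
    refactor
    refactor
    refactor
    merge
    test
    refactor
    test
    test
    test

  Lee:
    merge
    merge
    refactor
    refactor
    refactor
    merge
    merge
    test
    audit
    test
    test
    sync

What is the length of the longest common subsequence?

Taking merge [2,2], refactor [3,3], refactor [4,4], refactor [5,5], merge [6,7], test [7,8], test [9,10], test [10,11] gives a common subsequence of length 8. dp[11][12] = 8 confirms this is the maximum.

8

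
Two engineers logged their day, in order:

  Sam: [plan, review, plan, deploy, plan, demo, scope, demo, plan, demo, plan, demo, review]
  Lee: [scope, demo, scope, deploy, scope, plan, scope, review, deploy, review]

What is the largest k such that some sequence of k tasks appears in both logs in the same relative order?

One common subsequence of length 4: plan at Sam[1]=Lee[6], review at Sam[2]=Lee[8], deploy at Sam[4]=Lee[9], review at Sam[13]=Lee[10], and the DP table's final entry dp[13][10] is also 4, so no common subsequence is longer.

4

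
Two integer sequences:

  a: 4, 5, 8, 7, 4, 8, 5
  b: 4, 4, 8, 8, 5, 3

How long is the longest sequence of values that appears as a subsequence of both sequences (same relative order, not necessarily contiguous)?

Pick 4 [1,2], then 8 [3,3], then 8 [6,4], then 5 [7,5]; all 4 values appear in both, in order. dp[7][6] = 4 confirms this is the maximum.

4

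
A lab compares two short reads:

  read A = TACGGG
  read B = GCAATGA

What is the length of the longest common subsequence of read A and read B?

One common subsequence of length 2: T [1,5], A [2,7]. dp[6][7] = 2 confirms this is the maximum.

2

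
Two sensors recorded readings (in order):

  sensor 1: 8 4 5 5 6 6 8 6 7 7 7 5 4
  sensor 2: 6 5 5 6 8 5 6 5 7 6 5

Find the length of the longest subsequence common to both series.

Pick 5 [3,2], then 5 [4,3], then 6 [6,4], then 8 [7,5], then 6 [8,7], then 7 [9,9], then 5 [12,11]; all 7 values appear in both, in order. The LCS DP gives dp[13][11] = 7, so this is optimal.

7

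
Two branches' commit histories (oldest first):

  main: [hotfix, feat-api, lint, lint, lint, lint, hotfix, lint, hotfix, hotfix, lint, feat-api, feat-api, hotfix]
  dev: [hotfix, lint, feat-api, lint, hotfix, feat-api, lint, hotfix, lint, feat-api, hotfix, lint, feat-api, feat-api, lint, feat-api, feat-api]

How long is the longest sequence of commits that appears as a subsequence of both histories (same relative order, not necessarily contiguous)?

Match hotfix at main[1]=dev[1], then feat-api at main[2]=dev[3], then lint at main[3]=dev[4], then lint at main[4]=dev[7], then lint at main[5]=dev[9], then hotfix at main[7]=dev[11], then lint at main[8]=dev[12], then lint at main[11]=dev[15], then feat-api at main[12]=dev[16], then feat-api at main[13]=dev[17] — 10 commits in the same relative order in both, and the DP table's final entry dp[14][17] is also 10, so no common subsequence is longer.

10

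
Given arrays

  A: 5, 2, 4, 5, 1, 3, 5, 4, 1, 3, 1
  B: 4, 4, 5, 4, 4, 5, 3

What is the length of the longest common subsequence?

Taking 5 at A[1]=B[3], 4 at A[3]=B[5], 5 at A[7]=B[6], 3 at A[10]=B[7] gives a common subsequence of length 4. The LCS DP gives dp[11][7] = 4, so this is optimal.

4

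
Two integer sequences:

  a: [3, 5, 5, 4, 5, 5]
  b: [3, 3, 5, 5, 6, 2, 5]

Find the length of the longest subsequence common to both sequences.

Taking 3 at a[1]=b[2], 5 at a[2]=b[3], 5 at a[3]=b[4], 5 at a[6]=b[7] gives a common subsequence of length 4, and the DP table's final entry dp[6][7] is also 4, so no common subsequence is longer.

4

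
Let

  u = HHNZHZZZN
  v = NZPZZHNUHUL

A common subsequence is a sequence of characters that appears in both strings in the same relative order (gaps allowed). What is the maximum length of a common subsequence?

5

Let dp[i][j] be the LCS length of the first i characters of u and the first j characters of v. dp[i][j] = dp[i-1][j-1]+1 when the i-th and j-th characters match, else max(dp[i-1][j], dp[i][j-1]).
    ·  N  Z  P  Z  Z  H  N  U  H  U  L
 ·  0  0  0  0  0  0  0  0  0  0  0  0
 H  0  0  0  0  0  0  1  1  1  1  1  1
 H  0  0  0  0  0  0  1  1  1  2  2  2
 N  0  1  1  1  1  1  1  2  2  2  2  2
 Z  0  1  2  2  2  2  2  2  2  2  2  2
 H  0  1  2  2  2  2  3  3  3  3  3  3
 Z  0  1  2  2  3  3  3  3  3  3  3  3
 Z  0  1  2  2  3  4  4  4  4  4  4  4
 Z  0  1  2  2  3  4  4  4  4  4  4  4
 N  0  1  2  2  3  4  4  5  5  5  5  5
dp[9][11] = 5. One LCS (by backtracking along matches): NZZZN.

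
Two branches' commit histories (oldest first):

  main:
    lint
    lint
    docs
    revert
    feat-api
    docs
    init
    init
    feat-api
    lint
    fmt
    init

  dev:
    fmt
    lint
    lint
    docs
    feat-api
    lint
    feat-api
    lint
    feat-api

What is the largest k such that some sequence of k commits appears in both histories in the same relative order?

Match lint [1,2] → lint [2,3] → docs [3,4] → feat-api [5,5] → feat-api [9,7] → lint [10,8] — 6 commits in the same relative order in both. dp[12][9] = 6 confirms this is the maximum.

6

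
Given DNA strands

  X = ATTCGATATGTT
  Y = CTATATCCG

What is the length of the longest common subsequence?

Pick T (X #3, Y #2) → A (X #6, Y #3) → T (X #7, Y #4) → A (X #8, Y #5) → T (X #9, Y #6) → G (X #10, Y #9); all 6 bases appear in both, in order. The LCS DP gives dp[12][9] = 6, so this is optimal.

6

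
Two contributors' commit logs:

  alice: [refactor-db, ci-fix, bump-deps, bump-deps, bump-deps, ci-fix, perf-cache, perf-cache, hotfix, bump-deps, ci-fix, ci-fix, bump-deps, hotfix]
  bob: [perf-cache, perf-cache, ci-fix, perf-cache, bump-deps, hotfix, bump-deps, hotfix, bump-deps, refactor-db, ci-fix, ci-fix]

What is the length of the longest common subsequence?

7

Match ci-fix (alice #2, bob #3) → bump-deps (alice #3, bob #5) → bump-deps (alice #5, bob #7) → hotfix (alice #9, bob #8) → bump-deps (alice #10, bob #9) → ci-fix (alice #11, bob #11) → ci-fix (alice #12, bob #12) — 7 commits in the same relative order in both, and the DP table's final entry dp[14][12] is also 7, so no common subsequence is longer.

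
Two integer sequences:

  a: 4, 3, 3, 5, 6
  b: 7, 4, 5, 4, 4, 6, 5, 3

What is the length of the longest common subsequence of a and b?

Let dp[i][j] be the LCS length of the first i values of a and the first j values of b. dp[i][j] = dp[i-1][j-1]+1 when the i-th and j-th values match, else max(dp[i-1][j], dp[i][j-1]).
    ·  7  4  5  4  4  6  5  3
 ·  0  0  0  0  0  0  0  0  0
 4  0  0  1  1  1  1  1  1  1
 3  0  0  1  1  1  1  1  1  2
 3  0  0  1  1  1  1  1  1  2
 5  0  0  1  2  2  2  2  2  2
 6  0  0  1  2  2  2  3  3  3
dp[5][8] = 3. One LCS (by backtracking along matches): 4, 5, 6.

3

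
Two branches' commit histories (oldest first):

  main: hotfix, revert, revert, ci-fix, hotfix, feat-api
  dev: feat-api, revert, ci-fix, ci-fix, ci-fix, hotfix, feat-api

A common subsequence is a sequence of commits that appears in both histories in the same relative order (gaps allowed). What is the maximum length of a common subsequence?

Match revert (main #2, dev #2) → ci-fix (main #4, dev #5) → hotfix (main #5, dev #6) → feat-api (main #6, dev #7) — 4 commits in the same relative order in both. Since dp[6][7] = 4, nothing longer is possible.

4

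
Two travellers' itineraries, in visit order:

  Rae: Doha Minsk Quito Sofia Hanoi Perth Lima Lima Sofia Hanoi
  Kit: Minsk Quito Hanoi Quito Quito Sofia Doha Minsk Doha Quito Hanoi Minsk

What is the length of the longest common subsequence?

5

Pick Minsk (Rae #2, Kit #1) → Quito (Rae #3, Kit #2) → Hanoi (Rae #5, Kit #3) → Sofia (Rae #9, Kit #6) → Hanoi (Rae #10, Kit #11); all 5 stops appear in both, in order. dp[10][12] = 5 confirms this is the maximum.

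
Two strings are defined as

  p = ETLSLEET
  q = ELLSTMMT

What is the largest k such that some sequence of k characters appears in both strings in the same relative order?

4

Pick E at p[1]=q[1], then L at p[3]=q[3], then S at p[4]=q[4], then T at p[8]=q[8]; all 4 characters appear in both, in order. The LCS DP gives dp[8][8] = 4, so this is optimal.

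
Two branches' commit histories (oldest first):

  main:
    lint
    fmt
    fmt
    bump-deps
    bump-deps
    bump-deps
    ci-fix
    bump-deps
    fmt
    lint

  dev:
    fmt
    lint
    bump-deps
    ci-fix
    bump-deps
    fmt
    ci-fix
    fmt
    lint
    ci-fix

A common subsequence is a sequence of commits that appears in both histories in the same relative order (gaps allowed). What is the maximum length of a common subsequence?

6

Taking lint (main #1, dev #2), bump-deps (main #4, dev #3), bump-deps (main #5, dev #5), ci-fix (main #7, dev #7), fmt (main #9, dev #8), lint (main #10, dev #9) gives a common subsequence of length 6, and the DP table's final entry dp[10][10] is also 6, so no common subsequence is longer.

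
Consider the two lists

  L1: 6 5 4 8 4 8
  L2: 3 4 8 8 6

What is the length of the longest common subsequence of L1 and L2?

Match 4 (L1 #3, L2 #2) → 8 (L1 #4, L2 #3) → 8 (L1 #6, L2 #4) — 3 values in the same relative order in both, and the DP table's final entry dp[6][5] is also 3, so no common subsequence is longer.

3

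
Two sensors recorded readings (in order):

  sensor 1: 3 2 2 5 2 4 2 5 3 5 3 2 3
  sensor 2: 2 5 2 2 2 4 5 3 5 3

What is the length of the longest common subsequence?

One common subsequence of length 8: 2 (sensor 1 #2, sensor 2 #3) → 2 (sensor 1 #3, sensor 2 #4) → 2 (sensor 1 #5, sensor 2 #5) → 4 (sensor 1 #6, sensor 2 #6) → 5 (sensor 1 #8, sensor 2 #7) → 3 (sensor 1 #9, sensor 2 #8) → 5 (sensor 1 #10, sensor 2 #9) → 3 (sensor 1 #13, sensor 2 #10). Since dp[13][10] = 8, nothing longer is possible.

8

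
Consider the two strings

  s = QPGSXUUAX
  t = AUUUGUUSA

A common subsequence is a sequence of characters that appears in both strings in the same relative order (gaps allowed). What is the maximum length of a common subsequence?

Let dp[i][j] be the LCS length of the first i characters of s and the first j characters of t. dp[i][j] = dp[i-1][j-1]+1 when the i-th and j-th characters match, else max(dp[i-1][j], dp[i][j-1]).
    ·  A  U  U  U  G  U  U  S  A
 ·  0  0  0  0  0  0  0  0  0  0
 Q  0  0  0  0  0  0  0  0  0  0
 P  0  0  0  0  0  0  0  0  0  0
 G  0  0  0  0  0  1  1  1  1  1
 S  0  0  0  0  0  1  1  1  2  2
 X  0  0  0  0  0  1  1  1  2  2
 U  0  0  1  1  1  1  2  2  2  2
 U  0  0  1  2  2  2  2  3  3  3
 A  0  1  1  2  2  2  2  3  3  4
 X  0  1  1  2  2  2  2  3  3  4
dp[9][9] = 4. One LCS (by backtracking along matches): GUUA.

4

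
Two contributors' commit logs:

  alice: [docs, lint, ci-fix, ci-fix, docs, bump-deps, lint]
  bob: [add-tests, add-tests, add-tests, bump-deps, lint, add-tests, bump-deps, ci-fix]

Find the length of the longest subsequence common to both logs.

2

One common subsequence of length 2: lint (alice #2, bob #5) → ci-fix (alice #4, bob #8). Since dp[7][8] = 2, nothing longer is possible.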